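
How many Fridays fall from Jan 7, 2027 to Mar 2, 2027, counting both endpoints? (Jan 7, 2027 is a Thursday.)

8

Jan 7, 2027 is a Thursday; the first Friday on or after it is Jan 8, 2027 (1 day later).
From Jan 8, 2027 to Mar 2, 2027: 23 + 28 + 2 = 53 days (rest of Jan, Feb, Mar).
53 ÷ 7 = 7 full weeks with remainder 4, so 7 more Fridays after the first → 8.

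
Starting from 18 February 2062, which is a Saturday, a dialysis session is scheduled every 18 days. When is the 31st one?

The 31st occurrence is 30 intervals after the first: 30 × 18 = 540 days after 18 February 2062.
February has 28 days — 10 days to the end of February leaves 530.
From end of February to end of 2062 is 306 days (224 left).
January has 31 days (193 left).
February has 28 days (165 left).
March has 31 days (134 left).
April has 30 days (104 left).
May has 31 days (73 left).
June has 30 days (43 left).
July has 31 days (12 left).
12 days into August → 12 August 2063.

12 August 2063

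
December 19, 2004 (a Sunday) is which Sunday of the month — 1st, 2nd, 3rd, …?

3rd

Day 19 falls in week ⌈19/7⌉ of the month.
Days 1–7 hold the 1st Sunday, 8–14 the 2nd, 15–21 the 3rd, 22–28 the 4th, 29–31 the 5th.
19 is in the range for the 3rd.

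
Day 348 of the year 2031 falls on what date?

December 14, 2031

January has 31 days (348 − 31 = 317 remain).
February has 28 days (317 − 28 = 289 remain).
March has 31 days (289 − 31 = 258 remain).
April has 30 days (258 − 30 = 228 remain).
May has 31 days (228 − 31 = 197 remain).
June has 30 days (197 − 30 = 167 remain).
July has 31 days (167 − 31 = 136 remain).
August has 31 days (136 − 31 = 105 remain).
September has 30 days (105 − 30 = 75 remain).
October has 31 days (75 − 31 = 44 remain).
November has 30 days (44 − 30 = 14 remain).
14 into December → December 14.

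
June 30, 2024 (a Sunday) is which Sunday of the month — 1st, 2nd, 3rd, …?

5th

Day 30 falls in week ⌈30/7⌉ of the month.
Days 1–7 hold the 1st Sunday, 8–14 the 2nd, 15–21 the 3rd, 22–28 the 4th, 29–31 the 5th.
30 is in the range for the 5th.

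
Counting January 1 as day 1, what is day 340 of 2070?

January has 31 days (340 − 31 = 309 remain).
February has 28 days (309 − 28 = 281 remain).
March has 31 days (281 − 31 = 250 remain).
April has 30 days (250 − 30 = 220 remain).
May has 31 days (220 − 31 = 189 remain).
June has 30 days (189 − 30 = 159 remain).
July has 31 days (159 − 31 = 128 remain).
August has 31 days (128 − 31 = 97 remain).
September has 30 days (97 − 30 = 67 remain).
October has 31 days (67 − 31 = 36 remain).
November has 30 days (36 − 30 = 6 remain).
6 into December → December 6.

2070-12-06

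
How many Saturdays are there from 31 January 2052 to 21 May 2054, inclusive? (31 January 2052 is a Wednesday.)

120

31 January 2052 is a Wednesday; the first Saturday on or after it is 3 February 2052 (3 days later).
From 3 February 2052 to 21 May 2054: 332 + 365 + 141 = 838 days (rest of 2052, 2053, to 21 May 2054 in 2054).
838 ÷ 7 = 119 full weeks with remainder 5, so 119 more Saturdays after the first → 120.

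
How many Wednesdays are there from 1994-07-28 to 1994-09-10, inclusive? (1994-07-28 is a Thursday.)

1994-07-28 is a Thursday; the first Wednesday on or after it is 1994-08-03 (6 days later).
From 1994-08-03 to 1994-09-10: 28 + 10 = 38 days (rest of August, September).
38 ÷ 7 = 5 full weeks with remainder 3, so 5 more Wednesdays after the first → 6.

6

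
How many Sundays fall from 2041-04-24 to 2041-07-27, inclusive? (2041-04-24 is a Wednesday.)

13

2041-04-24 is a Wednesday; the first Sunday on or after it is 2041-04-28 (4 days later).
From 2041-04-28 to 2041-07-27: 2 + 31 + 30 + 27 = 90 days (rest of April, May, June, July).
90 ÷ 7 = 12 full weeks with remainder 6, so 12 more Sundays after the first → 13.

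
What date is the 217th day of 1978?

January has 31 days (217 − 31 = 186 remain).
February has 28 days (186 − 28 = 158 remain).
March has 31 days (158 − 31 = 127 remain).
April has 30 days (127 − 30 = 97 remain).
May has 31 days (97 − 31 = 66 remain).
June has 30 days (66 − 30 = 36 remain).
July has 31 days (36 − 31 = 5 remain).
5 into August → August 5.

5 August 1978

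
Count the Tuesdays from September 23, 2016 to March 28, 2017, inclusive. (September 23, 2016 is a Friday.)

27

September 23, 2016 is a Friday; the first Tuesday on or after it is September 27, 2016 (4 days later).
From September 27, 2016 to March 28, 2017: 3 + 31 + 30 + 31 + 31 + 28 + 28 = 182 days (rest of September, October, November, December, January, February, March).
182 ÷ 7 = 26 full weeks with remainder 0, so 26 more Tuesdays after the first → 27.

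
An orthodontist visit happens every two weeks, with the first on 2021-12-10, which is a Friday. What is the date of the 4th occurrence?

The 4th occurrence is 3 intervals after the first: 3 × 14 = 42 days after 2021-12-10.
December has 31 days — 21 days to the end of December leaves 21.
21 days into January → 2022-01-21.

2022-01-21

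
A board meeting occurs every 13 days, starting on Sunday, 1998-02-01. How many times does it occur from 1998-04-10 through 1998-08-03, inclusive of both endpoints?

Occurrences land 13·i days after 1998-02-01 for i = 0, 1, 2, …
1998-04-10 is 68 days after the start; 68 ÷ 13 = 5 remainder 3; since the remainder is 3, round up to i = 6. First occurrence in the window: #7 on 1998-04-20 (6×13 = 78 days in).
1998-08-03 is 183 days after the start; 183 ÷ 13 = 14 remainder 1. Last occurrence in the window: #15 on 1998-08-02.
Occurrences #7 through #15: 9 in total.

9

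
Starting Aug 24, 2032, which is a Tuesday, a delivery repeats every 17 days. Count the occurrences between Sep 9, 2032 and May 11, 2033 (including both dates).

Occurrences land 17·i days after Aug 24, 2032 for i = 0, 1, 2, …
Sep 9, 2032 is 16 days after the start; 16 ÷ 17 = 0 remainder 16; since the remainder is 16, round up to i = 1. First occurrence in the window: #2 on Sep 10, 2032 (1×17 = 17 days in).
May 11, 2033 is 260 days after the start; 260 ÷ 17 = 15 remainder 5. Last occurrence in the window: #16 on May 6, 2033.
Occurrences #2 through #16: 15 in total.

15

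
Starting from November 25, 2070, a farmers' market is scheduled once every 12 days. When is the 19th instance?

The 19th occurrence is 18 intervals after the first: 18 × 12 = 216 days after November 25, 2070.
November has 30 days — 5 days to the end of November leaves 211.
December has 31 days (180 left).
January has 31 days (149 left).
February has 28 days (121 left).
March has 31 days (90 left).
April has 30 days (60 left).
May has 31 days (29 left).
29 days into June → June 29, 2071.

June 29, 2071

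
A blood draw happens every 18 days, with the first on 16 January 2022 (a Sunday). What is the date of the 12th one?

2 August 2022

The 12th occurrence is 11 intervals after the first: 11 × 18 = 198 days after 16 January 2022.
January has 31 days — 15 days to the end of January leaves 183.
February has 28 days (155 left).
March has 31 days (124 left).
April has 30 days (94 left).
May has 31 days (63 left).
June has 30 days (33 left).
July has 31 days (2 left).
2 days into August → 2 August 2022.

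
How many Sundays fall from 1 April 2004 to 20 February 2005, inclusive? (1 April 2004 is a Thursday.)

1 April 2004 is a Thursday; the first Sunday on or after it is 4 April 2004 (3 days later).
From 4 April 2004 to 20 February 2005: 26 + 31 + 30 + 31 + 31 + 30 + 31 + 30 + 31 + 31 + 20 = 322 days (rest of April, May, June, July, August, September, October, November, December, January, February).
322 ÷ 7 = 46 full weeks with remainder 0, so 46 more Sundays after the first → 47.

47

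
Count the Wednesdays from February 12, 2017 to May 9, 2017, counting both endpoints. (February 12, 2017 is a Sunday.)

February 12, 2017 is a Sunday; the first Wednesday on or after it is February 15, 2017 (3 days later).
From February 15, 2017 to May 9, 2017: 13 + 31 + 30 + 9 = 83 days (rest of February, March, April, May).
83 ÷ 7 = 11 full weeks with remainder 6, so 11 more Wednesdays after the first → 12.

12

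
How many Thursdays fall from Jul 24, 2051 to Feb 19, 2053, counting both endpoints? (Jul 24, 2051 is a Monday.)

82

Jul 24, 2051 is a Monday; the first Thursday on or after it is Jul 27, 2051 (3 days later).
From Jul 27, 2051 to Feb 19, 2053: 157 + 366 + 50 = 573 days (rest of 2051, 2052, to Feb 19, 2053 in 2053).
573 ÷ 7 = 81 full weeks with remainder 6, so 81 more Thursdays after the first → 82.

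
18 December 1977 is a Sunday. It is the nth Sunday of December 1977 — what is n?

Day 18 falls in week ⌈18/7⌉ of the month.
Days 1–7 hold the 1st Sunday, 8–14 the 2nd, 15–21 the 3rd, 22–28 the 4th, 29–31 the 5th.
18 is in the range for the 3rd.

3rd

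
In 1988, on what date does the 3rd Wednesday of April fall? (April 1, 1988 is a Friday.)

April 1988 begins on a Friday, so the first Wednesday is April 6 (5 days later).
The 3rd Wednesday is 2 weeks later: 6 + 14 = 20.

20 April 1988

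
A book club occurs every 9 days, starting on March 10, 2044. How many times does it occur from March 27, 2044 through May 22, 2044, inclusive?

Occurrences land 9·i days after March 10, 2044 for i = 0, 1, 2, …
March 27, 2044 is 17 days after the start; 17 ÷ 9 = 1 remainder 8; since the remainder is 8, round up to i = 2. First occurrence in the window: #3 on March 28, 2044 (2×9 = 18 days in).
May 22, 2044 is 73 days after the start; 73 ÷ 9 = 8 remainder 1. Last occurrence in the window: #9 on May 21, 2044.
Occurrences #3 through #9: 7 in total.

7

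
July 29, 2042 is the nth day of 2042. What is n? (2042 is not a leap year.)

Days in months before July: 31 + 28 + 31 + 30 + 31 + 30 = 181.
Plus 29 days into July → day 210.

210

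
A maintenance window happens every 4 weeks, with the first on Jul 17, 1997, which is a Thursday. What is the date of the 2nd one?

Aug 14, 1997

The 2nd occurrence is 1 interval after the first: 1 × 28 = 28 days after Jul 17, 1997.
Jul has 31 days — 14 days to the end of Jul leaves 14.
14 days into Aug → Aug 14, 1997.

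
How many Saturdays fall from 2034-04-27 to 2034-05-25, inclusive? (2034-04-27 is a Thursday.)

4

2034-04-27 is a Thursday; the first Saturday on or after it is 2034-04-29 (2 days later).
From 2034-04-29 to 2034-05-25: 1 + 25 = 26 days (rest of April, May).
26 ÷ 7 = 3 full weeks with remainder 5, so 3 more Saturdays after the first → 4.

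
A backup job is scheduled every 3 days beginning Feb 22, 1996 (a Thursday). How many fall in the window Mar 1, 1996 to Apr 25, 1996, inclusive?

19

Occurrences land 3·i days after Feb 22, 1996 for i = 0, 1, 2, …
Mar 1, 1996 is 8 days after the start; 8 ÷ 3 = 2 remainder 2; since the remainder is 2, round up to i = 3. First occurrence in the window: #4 on Mar 2, 1996 (3×3 = 9 days in).
Apr 25, 1996 is 63 days after the start; 63 ÷ 3 = 21 remainder 0. Last occurrence in the window: #22 on Apr 25, 1996.
Occurrences #4 through #22: 19 in total.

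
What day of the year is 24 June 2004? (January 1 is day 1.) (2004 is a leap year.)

176

Days in months before June: 31 + 29 + 31 + 30 + 31 = 152.
Plus 24 days into June → day 176.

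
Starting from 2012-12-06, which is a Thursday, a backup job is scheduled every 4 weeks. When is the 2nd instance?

The 2nd occurrence is 1 interval after the first: 1 × 28 = 28 days after 2012-12-06.
December has 31 days — 25 days to the end of December leaves 3.
3 days into January → 2013-01-03.

2013-01-03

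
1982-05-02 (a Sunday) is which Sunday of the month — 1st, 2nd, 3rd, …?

Day 2 falls in week ⌈2/7⌉ of the month.
Days 1–7 hold the 1st Sunday, 8–14 the 2nd, 15–21 the 3rd, 22–28 the 4th, 29–31 the 5th.
2 is in the range for the 1st.

1st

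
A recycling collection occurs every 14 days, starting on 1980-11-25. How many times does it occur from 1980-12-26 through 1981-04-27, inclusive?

8

Occurrences land 14·i days after 1980-11-25 for i = 0, 1, 2, …
1980-12-26 is 31 days after the start; 31 ÷ 14 = 2 remainder 3; since the remainder is 3, round up to i = 3. First occurrence in the window: #4 on 1981-01-06 (3×14 = 42 days in).
1981-04-27 is 153 days after the start; 153 ÷ 14 = 10 remainder 13. Last occurrence in the window: #11 on 1981-04-14.
Occurrences #4 through #11: 8 in total.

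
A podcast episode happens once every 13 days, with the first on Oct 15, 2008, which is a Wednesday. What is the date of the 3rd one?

The 3rd occurrence is 2 intervals after the first: 2 × 13 = 26 days after Oct 15, 2008.
Oct has 31 days — 16 days to the end of Oct leaves 10.
10 days into Nov → Nov 10, 2008.

Nov 10, 2008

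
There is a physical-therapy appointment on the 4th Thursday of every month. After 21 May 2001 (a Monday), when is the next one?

May 2001 starts on a Tuesday; its first Thursday is the 3rd, so the 4th Thursday is the 24th — 24 May 2001.
24 May 2001 is after 21 May 2001, so that is the next one.

24 May 2001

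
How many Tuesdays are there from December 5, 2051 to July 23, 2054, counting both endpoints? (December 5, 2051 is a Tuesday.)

138

December 5, 2051 is a Tuesday; the first Tuesday on or after it is December 5, 2051.
From December 5, 2051 to July 23, 2054: 26 + 366 + 365 + 204 = 961 days (rest of 2051, 2052, 2053, to July 23, 2054 in 2054).
961 ÷ 7 = 137 full weeks with remainder 2, so 137 more Tuesdays after the first → 138.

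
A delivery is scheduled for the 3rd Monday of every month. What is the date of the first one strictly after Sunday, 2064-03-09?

2064-03-17

March 2064 starts on a Saturday; its first Monday is the 3rd, so the 3rd Monday is the 17th — 2064-03-17.
2064-03-17 is after 2064-03-09, so that is the next one.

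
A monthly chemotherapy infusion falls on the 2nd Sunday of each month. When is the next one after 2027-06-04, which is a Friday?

2027-06-13

June 2027 starts on a Tuesday; its first Sunday is the 6th, so the 2nd Sunday is the 13th — 2027-06-13.
2027-06-13 is after 2027-06-04, so that is the next one.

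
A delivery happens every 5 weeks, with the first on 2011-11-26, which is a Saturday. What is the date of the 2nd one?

The 2nd occurrence is 1 interval after the first: 1 × 35 = 35 days after 2011-11-26.
November has 30 days — 4 days to the end of November leaves 31.
31 days into December → 2011-12-31.

2011-12-31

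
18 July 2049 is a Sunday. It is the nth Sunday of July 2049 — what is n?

3rd

Day 18 falls in week ⌈18/7⌉ of the month.
Days 1–7 hold the 1st Sunday, 8–14 the 2nd, 15–21 the 3rd, 22–28 the 4th, 29–31 the 5th.
18 is in the range for the 3rd.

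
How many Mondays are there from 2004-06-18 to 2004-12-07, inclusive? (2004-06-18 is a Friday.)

25

2004-06-18 is a Friday; the first Monday on or after it is 2004-06-21 (3 days later).
From 2004-06-21 to 2004-12-07: 9 + 31 + 31 + 30 + 31 + 30 + 7 = 169 days (rest of June, July, August, September, October, November, December).
169 ÷ 7 = 24 full weeks with remainder 1, so 24 more Mondays after the first → 25.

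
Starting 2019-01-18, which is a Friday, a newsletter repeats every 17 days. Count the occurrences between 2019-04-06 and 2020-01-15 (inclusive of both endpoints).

17

Occurrences land 17·i days after 2019-01-18 for i = 0, 1, 2, …
2019-04-06 is 78 days after the start; 78 ÷ 17 = 4 remainder 10; since the remainder is 10, round up to i = 5. First occurrence in the window: #6 on 2019-04-13 (5×17 = 85 days in).
2020-01-15 is 362 days after the start; 362 ÷ 17 = 21 remainder 5. Last occurrence in the window: #22 on 2020-01-10.
Occurrences #6 through #22: 17 in total.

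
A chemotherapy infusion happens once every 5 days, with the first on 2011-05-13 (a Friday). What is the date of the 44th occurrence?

2011-12-14

The 44th occurrence is 43 intervals after the first: 43 × 5 = 215 days after 2011-05-13.
May has 31 days — 18 days to the end of May leaves 197.
June has 30 days (167 left).
July has 31 days (136 left).
August has 31 days (105 left).
September has 30 days (75 left).
October has 31 days (44 left).
November has 30 days (14 left).
14 days into December → 2011-12-14.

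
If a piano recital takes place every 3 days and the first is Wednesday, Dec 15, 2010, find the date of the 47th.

May 2, 2011

The 47th occurrence is 46 intervals after the first: 46 × 3 = 138 days after Dec 15, 2010.
Dec has 31 days — 16 days to the end of Dec leaves 122.
Jan has 31 days (91 left).
Feb has 28 days (63 left).
Mar has 31 days (32 left).
Apr has 30 days (2 left).
2 days into May → May 2, 2011.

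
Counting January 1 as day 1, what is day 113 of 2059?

Jan has 31 days (113 − 31 = 82 remain).
Feb has 28 days (82 − 28 = 54 remain).
Mar has 31 days (54 − 31 = 23 remain).
23 into Apr → Apr 23.

Apr 23, 2059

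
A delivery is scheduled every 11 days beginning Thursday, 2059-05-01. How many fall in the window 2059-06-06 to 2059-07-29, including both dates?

5

Occurrences land 11·i days after 2059-05-01 for i = 0, 1, 2, …
2059-06-06 is 36 days after the start; 36 ÷ 11 = 3 remainder 3; since the remainder is 3, round up to i = 4. First occurrence in the window: #5 on 2059-06-14 (4×11 = 44 days in).
2059-07-29 is 89 days after the start; 89 ÷ 11 = 8 remainder 1. Last occurrence in the window: #9 on 2059-07-28.
Occurrences #5 through #9: 5 in total.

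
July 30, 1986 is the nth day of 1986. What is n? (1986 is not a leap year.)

Days in months before July: 31 + 28 + 31 + 30 + 31 + 30 = 181.
Plus 30 days into July → day 211.

211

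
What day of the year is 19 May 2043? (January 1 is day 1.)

139

Days in months before May: 31 + 28 + 31 + 30 = 120.
Plus 19 days into May → day 139.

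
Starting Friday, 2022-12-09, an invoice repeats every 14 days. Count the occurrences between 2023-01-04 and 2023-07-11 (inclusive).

Occurrences land 14·i days after 2022-12-09 for i = 0, 1, 2, …
2023-01-04 is 26 days after the start; 26 ÷ 14 = 1 remainder 12; since the remainder is 12, round up to i = 2. First occurrence in the window: #3 on 2023-01-06 (2×14 = 28 days in).
2023-07-11 is 214 days after the start; 214 ÷ 14 = 15 remainder 4. Last occurrence in the window: #16 on 2023-07-07.
Occurrences #3 through #16: 14 in total.

14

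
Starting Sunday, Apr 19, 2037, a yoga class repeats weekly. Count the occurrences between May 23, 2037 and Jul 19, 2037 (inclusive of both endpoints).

9

Occurrences land 7·i days after Apr 19, 2037 for i = 0, 1, 2, …
May 23, 2037 is 34 days after the start; 34 ÷ 7 = 4 remainder 6; since the remainder is 6, round up to i = 5. First occurrence in the window: #6 on May 24, 2037 (5×7 = 35 days in).
Jul 19, 2037 is 91 days after the start; 91 ÷ 7 = 13 remainder 0. Last occurrence in the window: #14 on Jul 19, 2037.
Occurrences #6 through #14: 9 in total.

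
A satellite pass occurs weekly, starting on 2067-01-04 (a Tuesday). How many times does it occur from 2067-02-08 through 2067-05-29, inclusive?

16

Occurrences land 7·i days after 2067-01-04 for i = 0, 1, 2, …
2067-02-08 is 35 days after the start; 35 ÷ 7 = 5 remainder 0. First occurrence in the window: #6 on 2067-02-08 (5×7 = 35 days in).
2067-05-29 is 145 days after the start; 145 ÷ 7 = 20 remainder 5. Last occurrence in the window: #21 on 2067-05-24.
Occurrences #6 through #21: 16 in total.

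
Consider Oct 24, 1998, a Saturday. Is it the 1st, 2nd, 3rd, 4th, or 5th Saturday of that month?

4th

Day 24 falls in week ⌈24/7⌉ of the month.
Days 1–7 hold the 1st Saturday, 8–14 the 2nd, 15–21 the 3rd, 22–28 the 4th, 29–31 the 5th.
24 is in the range for the 4th.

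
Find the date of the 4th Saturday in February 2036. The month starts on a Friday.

February 2036 begins on a Friday, so the first Saturday is February 2 (1 day later).
The 4th Saturday is 3 weeks later: 2 + 21 = 23.

23 February 2036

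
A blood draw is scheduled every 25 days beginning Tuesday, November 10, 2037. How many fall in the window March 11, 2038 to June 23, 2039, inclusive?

Occurrences land 25·i days after November 10, 2037 for i = 0, 1, 2, …
March 11, 2038 is 121 days after the start; 121 ÷ 25 = 4 remainder 21; since the remainder is 21, round up to i = 5. First occurrence in the window: #6 on March 15, 2038 (5×25 = 125 days in).
June 23, 2039 is 590 days after the start; 590 ÷ 25 = 23 remainder 15. Last occurrence in the window: #24 on June 8, 2039.
Occurrences #6 through #24: 19 in total.

19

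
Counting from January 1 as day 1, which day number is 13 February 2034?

44

Days in months before February: 31 = 31.
Plus 13 days into February → day 44.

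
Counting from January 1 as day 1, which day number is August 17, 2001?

Days in months before August: 31 + 28 + 31 + 30 + 31 + 30 + 31 = 212.
Plus 17 days into August → day 229.

229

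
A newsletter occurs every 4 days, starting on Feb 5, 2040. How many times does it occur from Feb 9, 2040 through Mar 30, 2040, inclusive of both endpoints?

13

Occurrences land 4·i days after Feb 5, 2040 for i = 0, 1, 2, …
Feb 9, 2040 is 4 days after the start; 4 ÷ 4 = 1 remainder 0. First occurrence in the window: #2 on Feb 9, 2040 (1×4 = 4 days in).
Mar 30, 2040 is 54 days after the start; 54 ÷ 4 = 13 remainder 2. Last occurrence in the window: #14 on Mar 28, 2040.
Occurrences #2 through #14: 13 in total.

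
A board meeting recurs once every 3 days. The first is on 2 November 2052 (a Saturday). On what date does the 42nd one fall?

5 March 2053

The 42nd occurrence is 41 intervals after the first: 41 × 3 = 123 days after 2 November 2052.
November has 30 days — 28 days to the end of November leaves 95.
December has 31 days (64 left).
January has 31 days (33 left).
February has 28 days (5 left).
5 days into March → 5 March 2053.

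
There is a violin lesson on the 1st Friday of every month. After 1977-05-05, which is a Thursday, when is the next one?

May 1977 starts on a Sunday, so its 1st Friday is 1977-05-06 (5 days in).
1977-05-06 is after 1977-05-05, so that is the next one.

1977-05-06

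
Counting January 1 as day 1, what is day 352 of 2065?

January has 31 days (352 − 31 = 321 remain).
February has 28 days (321 − 28 = 293 remain).
March has 31 days (293 − 31 = 262 remain).
April has 30 days (262 − 30 = 232 remain).
May has 31 days (232 − 31 = 201 remain).
June has 30 days (201 − 30 = 171 remain).
July has 31 days (171 − 31 = 140 remain).
August has 31 days (140 − 31 = 109 remain).
September has 30 days (109 − 30 = 79 remain).
October has 31 days (79 − 31 = 48 remain).
November has 30 days (48 − 30 = 18 remain).
18 into December → December 18.

18 December 2065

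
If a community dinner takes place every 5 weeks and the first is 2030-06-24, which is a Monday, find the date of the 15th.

2031-10-27

The 15th occurrence is 14 intervals after the first: 14 × 35 = 490 days after 2030-06-24.
June has 30 days — 6 days to the end of June leaves 484.
From end of June to end of 2030 is 184 days (300 left).
January has 31 days (269 left).
February has 28 days (241 left).
March has 31 days (210 left).
April has 30 days (180 left).
May has 31 days (149 left).
June has 30 days (119 left).
July has 31 days (88 left).
August has 31 days (57 left).
September has 30 days (27 left).
27 days into October → 2031-10-27.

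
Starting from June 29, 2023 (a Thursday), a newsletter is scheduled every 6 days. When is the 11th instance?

August 28, 2023

The 11th occurrence is 10 intervals after the first: 10 × 6 = 60 days after June 29, 2023.
June has 30 days — 1 day to the end of June leaves 59.
July has 31 days (28 left).
28 days into August → August 28, 2023.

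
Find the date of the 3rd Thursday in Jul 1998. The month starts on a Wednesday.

Jul 16, 1998

Jul 1998 begins on a Wednesday, so the first Thursday is Jul 2 (1 day later).
The 3rd Thursday is 2 weeks later: 2 + 14 = 16.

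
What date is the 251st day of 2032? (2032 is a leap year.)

Sep 7, 2032

Jan has 31 days (251 − 31 = 220 remain).
Feb has 29 days (220 − 29 = 191 remain).
Mar has 31 days (191 − 31 = 160 remain).
Apr has 30 days (160 − 30 = 130 remain).
May has 31 days (130 − 31 = 99 remain).
Jun has 30 days (99 − 30 = 69 remain).
Jul has 31 days (69 − 31 = 38 remain).
Aug has 31 days (38 − 31 = 7 remain).
7 into Sep → Sep 7.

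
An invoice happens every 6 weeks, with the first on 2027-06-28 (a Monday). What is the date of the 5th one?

2027-12-13

The 5th occurrence is 4 intervals after the first: 4 × 42 = 168 days after 2027-06-28.
June has 30 days — 2 days to the end of June leaves 166.
July has 31 days (135 left).
August has 31 days (104 left).
September has 30 days (74 left).
October has 31 days (43 left).
November has 30 days (13 left).
13 days into December → 2027-12-13.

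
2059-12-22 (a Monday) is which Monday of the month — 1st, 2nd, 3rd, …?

4th

Day 22 falls in week ⌈22/7⌉ of the month.
Days 1–7 hold the 1st Monday, 8–14 the 2nd, 15–21 the 3rd, 22–28 the 4th, 29–31 the 5th.
22 is in the range for the 4th.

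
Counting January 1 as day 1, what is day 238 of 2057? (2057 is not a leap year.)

January has 31 days (238 − 31 = 207 remain).
February has 28 days (207 − 28 = 179 remain).
March has 31 days (179 − 31 = 148 remain).
April has 30 days (148 − 30 = 118 remain).
May has 31 days (118 − 31 = 87 remain).
June has 30 days (87 − 30 = 57 remain).
July has 31 days (57 − 31 = 26 remain).
26 into August → August 26.

26 August 2057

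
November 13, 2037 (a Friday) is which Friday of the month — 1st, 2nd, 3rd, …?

Day 13 falls in week ⌈13/7⌉ of the month.
Days 1–7 hold the 1st Friday, 8–14 the 2nd, 15–21 the 3rd, 22–28 the 4th, 29–31 the 5th.
13 is in the range for the 2nd.

2nd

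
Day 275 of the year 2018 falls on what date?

January has 31 days (275 − 31 = 244 remain).
February has 28 days (244 − 28 = 216 remain).
March has 31 days (216 − 31 = 185 remain).
April has 30 days (185 − 30 = 155 remain).
May has 31 days (155 − 31 = 124 remain).
June has 30 days (124 − 30 = 94 remain).
July has 31 days (94 − 31 = 63 remain).
August has 31 days (63 − 31 = 32 remain).
September has 30 days (32 − 30 = 2 remain).
2 into October → October 2.

October 2, 2018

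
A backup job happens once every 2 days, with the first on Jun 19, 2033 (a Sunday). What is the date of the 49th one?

The 49th occurrence is 48 intervals after the first: 48 × 2 = 96 days after Jun 19, 2033.
Jun has 30 days — 11 days to the end of Jun leaves 85.
Jul has 31 days (54 left).
Aug has 31 days (23 left).
23 days into Sep → Sep 23, 2033.

Sep 23, 2033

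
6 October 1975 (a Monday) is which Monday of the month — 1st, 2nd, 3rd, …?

Day 6 falls in week ⌈6/7⌉ of the month.
Days 1–7 hold the 1st Monday, 8–14 the 2nd, 15–21 the 3rd, 22–28 the 4th, 29–31 the 5th.
6 is in the range for the 1st.

1st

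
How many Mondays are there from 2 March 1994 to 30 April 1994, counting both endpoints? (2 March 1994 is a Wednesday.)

2 March 1994 is a Wednesday; the first Monday on or after it is 7 March 1994 (5 days later).
From 7 March 1994 to 30 April 1994: 24 + 30 = 54 days (rest of March, April).
54 ÷ 7 = 7 full weeks with remainder 5, so 7 more Mondays after the first → 8.

8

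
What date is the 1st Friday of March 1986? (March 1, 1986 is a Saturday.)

March 1986 begins on a Saturday, so the first Friday is March 7 (6 days later).

7 March 1986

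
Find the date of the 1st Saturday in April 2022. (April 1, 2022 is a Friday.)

2 April 2022

April 2022 begins on a Friday, so the first Saturday is April 2 (1 day later).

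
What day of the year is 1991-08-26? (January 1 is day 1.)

Days in months before August: 31 + 28 + 31 + 30 + 31 + 30 + 31 = 212.
Plus 26 days into August → day 238.

238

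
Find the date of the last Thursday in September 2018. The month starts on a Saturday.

September 2018 begins on a Saturday, so the first Thursday is September 6 (5 days later).
September 2018 has 30 days. Adding weeks: 6, 13, 20, 27 — the last one ≤ 30 is the 27th.

27 September 2018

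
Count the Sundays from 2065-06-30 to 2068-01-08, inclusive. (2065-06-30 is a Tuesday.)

132

2065-06-30 is a Tuesday; the first Sunday on or after it is 2065-07-05 (5 days later).
From 2065-07-05 to 2068-01-08: 179 + 365 + 365 + 8 = 917 days (rest of 2065, 2066, 2067, to 2068-01-08 in 2068).
917 ÷ 7 = 131 full weeks with remainder 0, so 131 more Sundays after the first → 132.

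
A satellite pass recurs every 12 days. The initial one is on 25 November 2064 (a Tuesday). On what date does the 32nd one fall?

The 32nd occurrence is 31 intervals after the first: 31 × 12 = 372 days after 25 November 2064.
November has 30 days — 5 days to the end of November leaves 367.
December has 31 days (336 left).
January has 31 days (305 left).
February has 28 days (277 left).
March has 31 days (246 left).
April has 30 days (216 left).
May has 31 days (185 left).
June has 30 days (155 left).
July has 31 days (124 left).
August has 31 days (93 left).
September has 30 days (63 left).
October has 31 days (32 left).
November has 30 days (2 left).
2 days into December → 2 December 2065.

2 December 2065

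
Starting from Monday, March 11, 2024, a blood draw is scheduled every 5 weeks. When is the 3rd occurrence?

The 3rd occurrence is 2 intervals after the first: 2 × 35 = 70 days after March 11, 2024.
March has 31 days — 20 days to the end of March leaves 50.
April has 30 days (20 left).
20 days into May → May 20, 2024.

May 20, 2024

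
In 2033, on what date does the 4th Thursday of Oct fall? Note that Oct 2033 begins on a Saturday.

Oct 27, 2033

Oct 2033 begins on a Saturday, so the first Thursday is Oct 6 (5 days later).
The 4th Thursday is 3 weeks later: 6 + 21 = 27.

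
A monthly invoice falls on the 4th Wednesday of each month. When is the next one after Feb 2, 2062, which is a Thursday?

Feb 22, 2062

Feb 2062 starts on a Wednesday; its first Wednesday is the 1st, so the 4th Wednesday is the 22nd — Feb 22, 2062.
Feb 22, 2062 is after Feb 2, 2062, so that is the next one.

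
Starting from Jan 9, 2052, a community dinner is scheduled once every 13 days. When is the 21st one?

The 21st occurrence is 20 intervals after the first: 20 × 13 = 260 days after Jan 9, 2052.
Jan has 31 days — 22 days to the end of Jan leaves 238.
Feb has 29 days (209 left).
Mar has 31 days (178 left).
Apr has 30 days (148 left).
May has 31 days (117 left).
Jun has 30 days (87 left).
Jul has 31 days (56 left).
Aug has 31 days (25 left).
25 days into Sep → Sep 25, 2052.

Sep 25, 2052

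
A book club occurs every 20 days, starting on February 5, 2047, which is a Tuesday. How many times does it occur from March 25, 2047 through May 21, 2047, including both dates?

Occurrences land 20·i days after February 5, 2047 for i = 0, 1, 2, …
March 25, 2047 is 48 days after the start; 48 ÷ 20 = 2 remainder 8; since the remainder is 8, round up to i = 3. First occurrence in the window: #4 on April 6, 2047 (3×20 = 60 days in).
May 21, 2047 is 105 days after the start; 105 ÷ 20 = 5 remainder 5. Last occurrence in the window: #6 on May 16, 2047.
Occurrences #4 through #6: 3 in total.

3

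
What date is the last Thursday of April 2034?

April 2034 begins on a Saturday, so the first Thursday is April 6 (5 days later).
April 2034 has 30 days. Adding weeks: 6, 13, 20, 27 — the last one ≤ 30 is the 27th.

27 April 2034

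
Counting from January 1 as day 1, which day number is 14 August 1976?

227

Days in months before August: 31 + 29 + 31 + 30 + 31 + 30 + 31 = 213.
Plus 14 days into August → day 227.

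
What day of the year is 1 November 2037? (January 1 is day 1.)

Days in months before November: 31 + 28 + 31 + 30 + 31 + 30 + 31 + 31 + 30 + 31 = 304.
Plus 1 day into November → day 305.

305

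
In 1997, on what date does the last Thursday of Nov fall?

Nov 27, 1997

Nov 1997 begins on a Saturday, so the first Thursday is Nov 6 (5 days later).
Nov 1997 has 30 days. Adding weeks: 6, 13, 20, 27 — the last one ≤ 30 is the 27th.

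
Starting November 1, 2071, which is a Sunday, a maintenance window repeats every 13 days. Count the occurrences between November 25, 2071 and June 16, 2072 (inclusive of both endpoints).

16

Occurrences land 13·i days after November 1, 2071 for i = 0, 1, 2, …
November 25, 2071 is 24 days after the start; 24 ÷ 13 = 1 remainder 11; since the remainder is 11, round up to i = 2. First occurrence in the window: #3 on November 27, 2071 (2×13 = 26 days in).
June 16, 2072 is 228 days after the start; 228 ÷ 13 = 17 remainder 7. Last occurrence in the window: #18 on June 9, 2072.
Occurrences #3 through #18: 16 in total.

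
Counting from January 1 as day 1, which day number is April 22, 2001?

Days in months before April: 31 + 28 + 31 = 90.
Plus 22 days into April → day 112.

112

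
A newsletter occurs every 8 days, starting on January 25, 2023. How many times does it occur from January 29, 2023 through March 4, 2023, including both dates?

4

Occurrences land 8·i days after January 25, 2023 for i = 0, 1, 2, …
January 29, 2023 is 4 days after the start; 4 ÷ 8 = 0 remainder 4; since the remainder is 4, round up to i = 1. First occurrence in the window: #2 on February 2, 2023 (1×8 = 8 days in).
March 4, 2023 is 38 days after the start; 38 ÷ 8 = 4 remainder 6. Last occurrence in the window: #5 on February 26, 2023.
Occurrences #2 through #5: 4 in total.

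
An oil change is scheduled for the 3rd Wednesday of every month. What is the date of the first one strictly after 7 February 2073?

February 2073 starts on a Wednesday; its first Wednesday is the 1st, so the 3rd Wednesday is the 15th — 15 February 2073.
15 February 2073 is after 7 February 2073, so that is the next one.

15 February 2073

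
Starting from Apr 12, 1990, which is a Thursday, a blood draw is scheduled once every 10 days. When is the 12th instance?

The 12th occurrence is 11 intervals after the first: 11 × 10 = 110 days after Apr 12, 1990.
Apr has 30 days — 18 days to the end of Apr leaves 92.
May has 31 days (61 left).
Jun has 30 days (31 left).
31 days into Jul → Jul 31, 1990.

Jul 31, 1990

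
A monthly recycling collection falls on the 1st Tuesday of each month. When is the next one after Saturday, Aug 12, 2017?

Sep 5, 2017

Aug 2017 starts on a Tuesday, so its 1st Tuesday is Aug 1, 2017.
That is not after Aug 12, 2017, so look at Sep 2017.
Sep 2017 starts on a Friday, so its 1st Tuesday is Sep 5, 2017 (4 days in).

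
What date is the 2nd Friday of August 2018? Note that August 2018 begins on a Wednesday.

August 2018 begins on a Wednesday, so the first Friday is August 3 (2 days later).
The 2nd Friday is 1 weeks later: 3 + 7 = 10.

10 August 2018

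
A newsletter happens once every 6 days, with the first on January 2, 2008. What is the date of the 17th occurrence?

April 7, 2008

The 17th occurrence is 16 intervals after the first: 16 × 6 = 96 days after January 2, 2008.
January has 31 days — 29 days to the end of January leaves 67.
February has 29 days (38 left).
March has 31 days (7 left).
7 days into April → April 7, 2008.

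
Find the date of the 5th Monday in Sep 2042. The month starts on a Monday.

Sep 29, 2042

Sep 2042 begins on a Monday, so the first Monday is Sep 1.
The 5th Monday is 4 weeks later: 1 + 28 = 29.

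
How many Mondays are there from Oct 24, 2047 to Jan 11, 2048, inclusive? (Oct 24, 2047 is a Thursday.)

Oct 24, 2047 is a Thursday; the first Monday on or after it is Oct 28, 2047 (4 days later).
From Oct 28, 2047 to Jan 11, 2048: 3 + 30 + 31 + 11 = 75 days (rest of Oct, Nov, Dec, Jan).
75 ÷ 7 = 10 full weeks with remainder 5, so 10 more Mondays after the first → 11.

11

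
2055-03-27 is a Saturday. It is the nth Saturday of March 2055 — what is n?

4th

Day 27 falls in week ⌈27/7⌉ of the month.
Days 1–7 hold the 1st Saturday, 8–14 the 2nd, 15–21 the 3rd, 22–28 the 4th, 29–31 the 5th.
27 is in the range for the 4th.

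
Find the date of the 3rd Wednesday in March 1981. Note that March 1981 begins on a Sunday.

March 1981 begins on a Sunday, so the first Wednesday is March 4 (3 days later).
The 3rd Wednesday is 2 weeks later: 4 + 14 = 18.

18 March 1981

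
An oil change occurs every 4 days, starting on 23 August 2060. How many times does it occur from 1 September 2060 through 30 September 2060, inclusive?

Occurrences land 4·i days after 23 August 2060 for i = 0, 1, 2, …
1 September 2060 is 9 days after the start; 9 ÷ 4 = 2 remainder 1; since the remainder is 1, round up to i = 3. First occurrence in the window: #4 on 4 September 2060 (3×4 = 12 days in).
30 September 2060 is 38 days after the start; 38 ÷ 4 = 9 remainder 2. Last occurrence in the window: #10 on 28 September 2060.
Occurrences #4 through #10: 7 in total.

7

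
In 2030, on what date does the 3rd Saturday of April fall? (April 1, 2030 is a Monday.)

April 2030 begins on a Monday, so the first Saturday is April 6 (5 days later).
The 3rd Saturday is 2 weeks later: 6 + 14 = 20.

20 April 2030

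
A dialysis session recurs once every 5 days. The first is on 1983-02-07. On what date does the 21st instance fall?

1983-05-18

The 21st occurrence is 20 intervals after the first: 20 × 5 = 100 days after 1983-02-07.
February has 28 days — 21 days to the end of February leaves 79.
March has 31 days (48 left).
April has 30 days (18 left).
18 days into May → 1983-05-18.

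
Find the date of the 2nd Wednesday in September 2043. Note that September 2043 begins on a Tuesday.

9 September 2043

September 2043 begins on a Tuesday, so the first Wednesday is September 2 (1 day later).
The 2nd Wednesday is 1 weeks later: 2 + 7 = 9.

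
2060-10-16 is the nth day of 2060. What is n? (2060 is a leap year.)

Days in months before October: 31 + 29 + 31 + 30 + 31 + 30 + 31 + 31 + 30 = 274.
Plus 16 days into October → day 290.

290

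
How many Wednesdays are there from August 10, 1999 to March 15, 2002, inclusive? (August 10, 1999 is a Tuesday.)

August 10, 1999 is a Tuesday; the first Wednesday on or after it is August 11, 1999 (1 day later).
From August 11, 1999 to March 15, 2002: 142 + 366 + 365 + 74 = 947 days (rest of 1999, 2000, 2001, to March 15, 2002 in 2002).
947 ÷ 7 = 135 full weeks with remainder 2, so 135 more Wednesdays after the first → 136.

136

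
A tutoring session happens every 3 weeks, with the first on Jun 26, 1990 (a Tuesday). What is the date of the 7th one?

The 7th occurrence is 6 intervals after the first: 6 × 21 = 126 days after Jun 26, 1990.
Jun has 30 days — 4 days to the end of Jun leaves 122.
Jul has 31 days (91 left).
Aug has 31 days (60 left).
Sep has 30 days (30 left).
30 days into Oct → Oct 30, 1990.

Oct 30, 1990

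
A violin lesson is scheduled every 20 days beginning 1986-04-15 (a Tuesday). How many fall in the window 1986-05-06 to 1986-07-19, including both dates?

Occurrences land 20·i days after 1986-04-15 for i = 0, 1, 2, …
1986-05-06 is 21 days after the start; 21 ÷ 20 = 1 remainder 1; since the remainder is 1, round up to i = 2. First occurrence in the window: #3 on 1986-05-25 (2×20 = 40 days in).
1986-07-19 is 95 days after the start; 95 ÷ 20 = 4 remainder 15. Last occurrence in the window: #5 on 1986-07-04.
Occurrences #3 through #5: 3 in total.

3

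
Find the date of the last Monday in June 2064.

June 30, 2064

The first Monday of June 2064 is June 2.
June 2064 has 30 days. Adding weeks: 2, 9, 16, 23, 30 — the last one ≤ 30 is the 30th.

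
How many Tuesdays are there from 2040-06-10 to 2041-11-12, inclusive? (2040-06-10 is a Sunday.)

2040-06-10 is a Sunday; the first Tuesday on or after it is 2040-06-12 (2 days later).
From 2040-06-12 to 2041-11-12: 202 + 316 = 518 days (rest of 2040, to 2041-11-12 in 2041).
518 ÷ 7 = 74 full weeks with remainder 0, so 74 more Tuesdays after the first → 75.

75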